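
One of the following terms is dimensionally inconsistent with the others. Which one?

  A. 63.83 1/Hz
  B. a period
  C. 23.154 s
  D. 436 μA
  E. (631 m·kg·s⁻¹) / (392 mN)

Work out the base dimensions of each:
  A. Hz⁻¹ = (s⁻¹)⁻¹ = s
  B. [period] = s
  C. s
  D. A
  E. [kg·m·s⁻¹] / [kg·m·s⁻²] = s
All reduce to s except D., which is A.

D.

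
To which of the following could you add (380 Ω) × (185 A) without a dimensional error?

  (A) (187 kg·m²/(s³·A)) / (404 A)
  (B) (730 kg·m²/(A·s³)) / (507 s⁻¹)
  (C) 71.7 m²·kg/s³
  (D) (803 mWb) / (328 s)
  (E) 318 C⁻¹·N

(D)

Reference: [kg·m²·s⁻³·A⁻²] · [A] = kg·m²·s⁻³·A⁻¹.
Each option:
  (A) [kg·m²·s⁻³·A⁻¹] / [A] = kg·m²·s⁻³·A⁻²
  (B) [kg·m²·s⁻³·A⁻¹] / [s⁻¹] = kg·m²·s⁻²·A⁻¹
  (C) kg·m²·s⁻³
  (D) [kg·m²·s⁻²·A⁻¹] / [s] = kg·m²·s⁻³·A⁻¹  ← same
  (E) N·C⁻¹ = kg·m·s⁻²·(s·A)⁻¹ = kg·m·s⁻³·A⁻¹
Only (D) matches kg·m²·s⁻³·A⁻¹.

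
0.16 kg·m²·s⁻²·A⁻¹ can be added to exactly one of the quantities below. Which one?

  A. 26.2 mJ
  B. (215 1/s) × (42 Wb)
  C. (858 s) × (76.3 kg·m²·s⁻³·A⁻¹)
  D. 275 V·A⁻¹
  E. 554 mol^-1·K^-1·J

Reference: kg·m²·s⁻²·A⁻¹.
Each option:
  A. J = N·m = kg·m²·s⁻²
  B. [s⁻¹] · [kg·m²·s⁻²·A⁻¹] = kg·m²·s⁻³·A⁻¹
  C. [s] · [kg·m²·s⁻³·A⁻¹] = kg·m²·s⁻²·A⁻¹  ← same
  D. V·A⁻¹ = J·C⁻¹·A⁻¹ = kg·m²·s⁻³·A⁻²
  E. J·mol⁻¹·K⁻¹ = N·m·mol⁻¹·K⁻¹ = kg·m²·s⁻²·K⁻¹·mol⁻¹
Only C. matches kg·m²·s⁻²·A⁻¹.

C.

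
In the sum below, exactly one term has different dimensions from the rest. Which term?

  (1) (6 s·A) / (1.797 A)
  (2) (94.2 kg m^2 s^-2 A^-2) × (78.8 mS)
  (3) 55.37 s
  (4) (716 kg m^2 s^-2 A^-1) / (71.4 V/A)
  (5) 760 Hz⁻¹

Expand each in SI base units:
  (1) [s·A] / [A] = s
  (2) [kg·m²·s⁻²·A⁻²] · [kg⁻¹·m⁻²·s³·A²] = s
  (3) s
  (4) [kg·m²·s⁻²·A⁻¹] / [kg·m²·s⁻³·A⁻²] = s·A
  (5) Hz⁻¹ = (s⁻¹)⁻¹ = s
All reduce to s except (4), which is s·A.

(4)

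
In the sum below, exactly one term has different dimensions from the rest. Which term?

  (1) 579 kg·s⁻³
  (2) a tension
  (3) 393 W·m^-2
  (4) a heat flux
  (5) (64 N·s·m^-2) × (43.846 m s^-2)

Work out the base dimensions of each:
  (1) kg·s⁻³
  (2) [tension] = kg·m·s⁻²
  (3) W·m⁻² = J·s⁻¹·m⁻² = kg·s⁻³
  (4) [heat flux] = kg·s⁻³
  (5) [kg·m⁻¹·s⁻¹] · [m·s⁻²] = kg·s⁻³
All reduce to kg·s⁻³ except (2), which is kg·m·s⁻².

(2)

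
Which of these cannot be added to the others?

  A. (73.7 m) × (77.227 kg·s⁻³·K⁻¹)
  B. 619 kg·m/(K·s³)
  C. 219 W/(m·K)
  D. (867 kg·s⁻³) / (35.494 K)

Dimensions:
  A. [m] · [kg·s⁻³·K⁻¹] = kg·m·s⁻³·K⁻¹
  B. kg·m·s⁻³·K⁻¹
  C. W·m⁻¹·K⁻¹ = J·s⁻¹·m⁻¹·K⁻¹ = kg·m·s⁻³·K⁻¹
  D. [kg·s⁻³] / [K] = kg·s⁻³·K⁻¹
All reduce to kg·m·s⁻³·K⁻¹ except D., which is kg·s⁻³·K⁻¹.

D.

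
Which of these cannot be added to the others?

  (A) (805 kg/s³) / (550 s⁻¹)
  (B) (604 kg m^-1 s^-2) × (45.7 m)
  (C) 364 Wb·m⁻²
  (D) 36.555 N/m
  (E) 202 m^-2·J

(C)

Dimensions:
  (A) [kg·s⁻³] / [s⁻¹] = kg·s⁻²
  (B) [kg·m⁻¹·s⁻²] · [m] = kg·s⁻²
  (C) Wb·m⁻² = V·s·m⁻² = kg·s⁻²·A⁻¹
  (D) N·m⁻¹ = kg·m·s⁻²·m⁻¹ = kg·s⁻²
  (E) J·m⁻² = N·m·m⁻² = kg·s⁻²
All reduce to kg·s⁻² except (C), which is kg·s⁻²·A⁻¹.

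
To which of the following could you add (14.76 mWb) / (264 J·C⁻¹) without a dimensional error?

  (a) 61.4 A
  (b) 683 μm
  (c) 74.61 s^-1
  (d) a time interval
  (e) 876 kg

(d)

Reference: [kg·m²·s⁻²·A⁻¹] / [kg·m²·s⁻³·A⁻¹] = s.
Each option:
  (a) A
  (b) m
  (c) s⁻¹
  (d) [time interval] = s  ← same
  (e) kg
Only (d) matches s.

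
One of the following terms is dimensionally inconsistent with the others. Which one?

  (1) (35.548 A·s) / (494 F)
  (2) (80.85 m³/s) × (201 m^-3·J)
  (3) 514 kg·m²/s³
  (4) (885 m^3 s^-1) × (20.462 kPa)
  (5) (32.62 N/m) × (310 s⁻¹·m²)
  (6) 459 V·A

(1)

Work out the base dimensions of each:
  (1) [s·A] / [kg⁻¹·m⁻²·s⁴·A²] = kg·m²·s⁻³·A⁻¹
  (2) [m³·s⁻¹] · [kg·m⁻¹·s⁻²] = kg·m²·s⁻³
  (3) kg·m²·s⁻³
  (4) [m³·s⁻¹] · [kg·m⁻¹·s⁻²] = kg·m²·s⁻³
  (5) [kg·s⁻²] · [m²·s⁻¹] = kg·m²·s⁻³
  (6) V·A = J·C⁻¹·A = kg·m²·s⁻³
All reduce to kg·m²·s⁻³ except (1), which is kg·m²·s⁻³·A⁻¹.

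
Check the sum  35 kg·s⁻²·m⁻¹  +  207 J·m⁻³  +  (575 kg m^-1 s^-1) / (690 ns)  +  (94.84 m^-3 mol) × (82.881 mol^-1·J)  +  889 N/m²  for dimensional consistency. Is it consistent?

Yes

Expand each in SI base units:
  35 kg·s⁻²·m⁻¹:  kg·m⁻¹·s⁻²
  207 J·m⁻³:  J·m⁻³ = N·m·m⁻³ = kg·m⁻¹·s⁻²
  (575 kg m^-1 s^-1) / (690 ns):  [kg·m⁻¹·s⁻¹] / [s] = kg·m⁻¹·s⁻²
  (94.84 m^-3 mol) × (82.881 mol^-1·J):  [m⁻³·mol] · [kg·m²·s⁻²·mol⁻¹] = kg·m⁻¹·s⁻²
  889 N/m²:  N·m⁻² = kg·m·s⁻²·m⁻² = kg·m⁻¹·s⁻²
Every term reduces to kg·m⁻¹·s⁻².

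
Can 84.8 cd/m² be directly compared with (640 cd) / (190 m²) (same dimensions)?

Yes

Work out the base dimensions of each:
  84.8 cd/m²:  cd·m⁻² = m⁻²·cd
  (640 cd) / (190 m²):  [cd] / [m²] = m⁻²·cd
Both are m⁻²·cd, so they have the same dimensions and can be added.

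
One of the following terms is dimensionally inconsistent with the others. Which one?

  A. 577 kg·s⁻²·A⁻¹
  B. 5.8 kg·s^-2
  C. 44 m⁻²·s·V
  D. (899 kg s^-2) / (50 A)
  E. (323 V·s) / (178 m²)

Dimensions:
  A. kg·s⁻²·A⁻¹
  B. kg·s⁻²
  C. V·s·m⁻² = J·C⁻¹·s·m⁻² = kg·s⁻²·A⁻¹
  D. [kg·s⁻²] / [A] = kg·s⁻²·A⁻¹
  E. [kg·m²·s⁻²·A⁻¹] / [m²] = kg·s⁻²·A⁻¹
All reduce to kg·s⁻²·A⁻¹ except B., which is kg·s⁻².

B.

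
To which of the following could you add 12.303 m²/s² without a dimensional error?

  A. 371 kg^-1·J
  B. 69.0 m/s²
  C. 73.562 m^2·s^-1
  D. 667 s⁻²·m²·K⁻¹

Reference: m²·s⁻².
Each option:
  A. J·kg⁻¹ = N·m·kg⁻¹ = m²·s⁻²  ← same
  B. m·s⁻²
  C. m²·s⁻¹
  D. m²·s⁻²·K⁻¹
Only A. matches m²·s⁻².

A.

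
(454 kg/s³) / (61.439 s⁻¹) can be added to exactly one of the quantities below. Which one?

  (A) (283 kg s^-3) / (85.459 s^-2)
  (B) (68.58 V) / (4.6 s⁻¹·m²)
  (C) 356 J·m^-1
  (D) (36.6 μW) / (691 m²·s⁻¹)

Reference: [kg·s⁻³] / [s⁻¹] = kg·s⁻².
Each option:
  (A) [kg·s⁻³] / [s⁻²] = kg·s⁻¹
  (B) [kg·m²·s⁻³·A⁻¹] / [m²·s⁻¹] = kg·s⁻²·A⁻¹
  (C) J·m⁻¹ = N·m·m⁻¹ = kg·m·s⁻²
  (D) [kg·m²·s⁻³] / [m²·s⁻¹] = kg·s⁻²  ← same
Only (D) matches kg·s⁻².

(D)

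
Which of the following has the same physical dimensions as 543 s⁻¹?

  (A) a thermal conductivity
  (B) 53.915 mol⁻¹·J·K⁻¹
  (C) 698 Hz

Reference: s⁻¹.
Each option:
  (A) [thermal conductivity] = kg·m·s⁻³·K⁻¹
  (B) J·mol⁻¹·K⁻¹ = N·m·mol⁻¹·K⁻¹ = kg·m²·s⁻²·K⁻¹·mol⁻¹
  (C) Hz = s⁻¹  ← same
Only (C) matches s⁻¹.

(C)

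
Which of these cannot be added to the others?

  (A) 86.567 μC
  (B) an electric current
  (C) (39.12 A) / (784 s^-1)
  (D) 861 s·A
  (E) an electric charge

Reduce each to base SI dimensions:
  (A) C = s·A
  (B) [electric current] = A
  (C) [A] / [s⁻¹] = s·A
  (D) A·s = s·A
  (E) [electric charge] = s·A
All reduce to s·A except (B), which is A.

(B)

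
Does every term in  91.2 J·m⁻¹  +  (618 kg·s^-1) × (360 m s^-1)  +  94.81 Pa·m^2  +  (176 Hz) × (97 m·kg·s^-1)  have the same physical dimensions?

Yes

Dimensions:
  91.2 J·m⁻¹:  J·m⁻¹ = N·m·m⁻¹ = kg·m·s⁻²
  (618 kg·s^-1) × (360 m s^-1):  [kg·s⁻¹] · [m·s⁻¹] = kg·m·s⁻²
  94.81 Pa·m^2:  Pa·m² = N·m⁻²·m² = kg·m·s⁻²
  (176 Hz) × (97 m·kg·s^-1):  [s⁻¹] · [kg·m·s⁻¹] = kg·m·s⁻²
Every term reduces to kg·m·s⁻².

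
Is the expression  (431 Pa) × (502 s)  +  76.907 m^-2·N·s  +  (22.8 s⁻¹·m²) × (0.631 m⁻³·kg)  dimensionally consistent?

Dimensions:
  (431 Pa) × (502 s):  [kg·m⁻¹·s⁻²] · [s] = kg·m⁻¹·s⁻¹
  76.907 m^-2·N·s:  N·s·m⁻² = kg·m·s⁻²·s·m⁻² = kg·m⁻¹·s⁻¹
  (22.8 s⁻¹·m²) × (0.631 m⁻³·kg):  [m²·s⁻¹] · [kg·m⁻³] = kg·m⁻¹·s⁻¹
Every term reduces to kg·m⁻¹·s⁻¹.

Yes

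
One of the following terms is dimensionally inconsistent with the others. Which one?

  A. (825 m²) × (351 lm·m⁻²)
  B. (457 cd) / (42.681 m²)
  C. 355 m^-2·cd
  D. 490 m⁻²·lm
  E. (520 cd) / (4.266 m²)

Expand each in SI base units:
  A. [m²] · [m⁻²·cd] = cd
  B. [cd] / [m²] = m⁻²·cd
  C. cd·m⁻² = m⁻²·cd
  D. lm·m⁻² = cd·m⁻² = m⁻²·cd
  E. [cd] / [m²] = m⁻²·cd
All reduce to m⁻²·cd except A., which is cd.

A.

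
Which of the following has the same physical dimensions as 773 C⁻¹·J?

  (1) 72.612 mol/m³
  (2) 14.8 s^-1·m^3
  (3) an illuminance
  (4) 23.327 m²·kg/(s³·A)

Reference: J·C⁻¹ = N·m·(s·A)⁻¹ = kg·m²·s⁻³·A⁻¹.
Each option:
  (1) mol·m⁻³ = m⁻³·mol
  (2) m³·s⁻¹
  (3) [illuminance] = m⁻²·cd
  (4) kg·m²·s⁻³·A⁻¹  ← same
Only (4) matches kg·m²·s⁻³·A⁻¹.

(4)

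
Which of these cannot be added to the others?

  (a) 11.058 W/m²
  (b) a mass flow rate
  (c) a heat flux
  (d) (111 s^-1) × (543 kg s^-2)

(b)

Dimensions:
  (a) W·m⁻² = J·s⁻¹·m⁻² = kg·s⁻³
  (b) [mass flow rate] = kg·s⁻¹
  (c) [heat flux] = kg·s⁻³
  (d) [s⁻¹] · [kg·s⁻²] = kg·s⁻³
All reduce to kg·s⁻³ except (b), which is kg·s⁻¹.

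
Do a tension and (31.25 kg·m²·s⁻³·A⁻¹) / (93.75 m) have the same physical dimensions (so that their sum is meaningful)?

No

Expand each in SI base units:
  a tension:  [tension] = kg·m·s⁻²
  (31.25 kg·m²·s⁻³·A⁻¹) / (93.75 m):  [kg·m²·s⁻³·A⁻¹] / [m] = kg·m·s⁻³·A⁻¹
kg·m·s⁻² ≠ kg·m·s⁻³·A⁻¹, so they cannot be added.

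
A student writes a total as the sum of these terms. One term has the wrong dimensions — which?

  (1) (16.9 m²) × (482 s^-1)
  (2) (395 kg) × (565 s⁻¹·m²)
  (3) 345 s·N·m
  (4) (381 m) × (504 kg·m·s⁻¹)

In SI base units:
  (1) [m²] · [s⁻¹] = m²·s⁻¹
  (2) [kg] · [m²·s⁻¹] = kg·m²·s⁻¹
  (3) N·m·s = kg·m·s⁻²·m·s = kg·m²·s⁻¹
  (4) [m] · [kg·m·s⁻¹] = kg·m²·s⁻¹
All reduce to kg·m²·s⁻¹ except (1), which is m²·s⁻¹.

(1)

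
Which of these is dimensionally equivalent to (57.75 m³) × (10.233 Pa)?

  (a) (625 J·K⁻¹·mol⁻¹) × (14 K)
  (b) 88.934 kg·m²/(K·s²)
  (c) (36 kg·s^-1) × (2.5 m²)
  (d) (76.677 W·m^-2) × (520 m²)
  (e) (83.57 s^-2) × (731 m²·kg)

(e)

Reference: [m³] · [kg·m⁻¹·s⁻²] = kg·m²·s⁻².
Each option:
  (a) [kg·m²·s⁻²·K⁻¹·mol⁻¹] · [K] = kg·m²·s⁻²·mol⁻¹
  (b) kg·m²·s⁻²·K⁻¹
  (c) [kg·s⁻¹] · [m²] = kg·m²·s⁻¹
  (d) [kg·s⁻³] · [m²] = kg·m²·s⁻³
  (e) [s⁻²] · [kg·m²] = kg·m²·s⁻²  ← same
Only (e) matches kg·m²·s⁻².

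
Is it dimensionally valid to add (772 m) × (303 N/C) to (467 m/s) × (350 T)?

Expand each in SI base units:
  (772 m) × (303 N/C):  [m] · [kg·m·s⁻³·A⁻¹] = kg·m²·s⁻³·A⁻¹
  (467 m/s) × (350 T):  [m·s⁻¹] · [kg·s⁻²·A⁻¹] = kg·m·s⁻³·A⁻¹
kg·m²·s⁻³·A⁻¹ ≠ kg·m·s⁻³·A⁻¹, so they cannot be added.

No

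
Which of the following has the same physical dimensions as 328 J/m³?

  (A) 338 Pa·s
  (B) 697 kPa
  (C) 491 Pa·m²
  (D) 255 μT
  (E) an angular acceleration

(B)

Reference: J·m⁻³ = N·m·m⁻³ = kg·m⁻¹·s⁻².
Each option:
  (A) Pa·s = N·m⁻²·s = kg·m⁻¹·s⁻¹
  (B) Pa = N·m⁻² = kg·m⁻¹·s⁻²  ← same
  (C) Pa·m² = N·m⁻²·m² = kg·m·s⁻²
  (D) T = Wb·m⁻² = kg·s⁻²·A⁻¹
  (E) [angular acceleration] = s⁻²
Only (B) matches kg·m⁻¹·s⁻².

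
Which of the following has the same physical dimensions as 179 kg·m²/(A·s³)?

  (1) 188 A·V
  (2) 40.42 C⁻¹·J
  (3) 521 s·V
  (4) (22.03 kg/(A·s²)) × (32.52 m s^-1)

(2)

Reference: kg·m²·s⁻³·A⁻¹.
Each option:
  (1) V·A = J·C⁻¹·A = kg·m²·s⁻³
  (2) J·C⁻¹ = N·m·(s·A)⁻¹ = kg·m²·s⁻³·A⁻¹  ← same
  (3) V·s = J·C⁻¹·s = kg·m²·s⁻²·A⁻¹
  (4) [kg·s⁻²·A⁻¹] · [m·s⁻¹] = kg·m·s⁻³·A⁻¹
Only (2) matches kg·m²·s⁻³·A⁻¹.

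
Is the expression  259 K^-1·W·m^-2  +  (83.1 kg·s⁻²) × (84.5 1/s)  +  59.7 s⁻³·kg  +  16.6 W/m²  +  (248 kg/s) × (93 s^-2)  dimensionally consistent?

No

In SI base units:
  259 K^-1·W·m^-2:  W·m⁻²·K⁻¹ = J·s⁻¹·m⁻²·K⁻¹ = kg·s⁻³·K⁻¹
  (83.1 kg·s⁻²) × (84.5 1/s):  [kg·s⁻²] · [s⁻¹] = kg·s⁻³
  59.7 s⁻³·kg:  kg·s⁻³
  16.6 W/m²:  W·m⁻² = J·s⁻¹·m⁻² = kg·s⁻³
  (248 kg/s) × (93 s^-2):  [kg·s⁻¹] · [s⁻²] = kg·s⁻³
The terms do not share a single dimension (kg·s⁻³ vs kg·s⁻³·K⁻¹).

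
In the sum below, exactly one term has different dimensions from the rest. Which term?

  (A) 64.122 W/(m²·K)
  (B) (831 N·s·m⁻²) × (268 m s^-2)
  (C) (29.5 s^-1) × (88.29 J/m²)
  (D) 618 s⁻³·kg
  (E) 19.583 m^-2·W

(A)

Expand each in SI base units:
  (A) W·m⁻²·K⁻¹ = J·s⁻¹·m⁻²·K⁻¹ = kg·s⁻³·K⁻¹
  (B) [kg·m⁻¹·s⁻¹] · [m·s⁻²] = kg·s⁻³
  (C) [s⁻¹] · [kg·s⁻²] = kg·s⁻³
  (D) kg·s⁻³
  (E) W·m⁻² = J·s⁻¹·m⁻² = kg·s⁻³
All reduce to kg·s⁻³ except (A), which is kg·s⁻³·K⁻¹.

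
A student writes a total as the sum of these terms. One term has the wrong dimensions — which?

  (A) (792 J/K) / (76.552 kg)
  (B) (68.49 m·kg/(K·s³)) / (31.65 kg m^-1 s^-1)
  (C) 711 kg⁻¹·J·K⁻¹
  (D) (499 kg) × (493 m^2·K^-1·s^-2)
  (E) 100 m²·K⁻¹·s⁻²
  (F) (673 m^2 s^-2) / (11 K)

(D)

Expand each in SI base units:
  (A) [kg·m²·s⁻²·K⁻¹] / [kg] = m²·s⁻²·K⁻¹
  (B) [kg·m·s⁻³·K⁻¹] / [kg·m⁻¹·s⁻¹] = m²·s⁻²·K⁻¹
  (C) J·kg⁻¹·K⁻¹ = N·m·kg⁻¹·K⁻¹ = m²·s⁻²·K⁻¹
  (D) [kg] · [m²·s⁻²·K⁻¹] = kg·m²·s⁻²·K⁻¹
  (E) m²·s⁻²·K⁻¹
  (F) [m²·s⁻²] / [K] = m²·s⁻²·K⁻¹
All reduce to m²·s⁻²·K⁻¹ except (D), which is kg·m²·s⁻²·K⁻¹.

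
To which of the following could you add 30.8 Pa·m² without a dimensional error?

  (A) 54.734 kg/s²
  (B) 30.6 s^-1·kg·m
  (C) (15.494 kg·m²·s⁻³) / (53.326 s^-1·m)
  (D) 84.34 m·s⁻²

Reference: Pa·m² = N·m⁻²·m² = kg·m·s⁻².
Each option:
  (A) kg·s⁻²
  (B) kg·m·s⁻¹
  (C) [kg·m²·s⁻³] / [m·s⁻¹] = kg·m·s⁻²  ← same
  (D) m·s⁻²
Only (C) matches kg·m·s⁻².

(C)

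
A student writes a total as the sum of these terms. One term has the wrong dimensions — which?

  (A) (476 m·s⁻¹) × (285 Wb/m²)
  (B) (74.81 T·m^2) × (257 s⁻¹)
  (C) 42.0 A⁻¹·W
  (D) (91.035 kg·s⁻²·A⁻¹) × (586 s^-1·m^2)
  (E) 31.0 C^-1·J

(A)

Work out the base dimensions of each:
  (A) [m·s⁻¹] · [kg·s⁻²·A⁻¹] = kg·m·s⁻³·A⁻¹
  (B) [kg·m²·s⁻²·A⁻¹] · [s⁻¹] = kg·m²·s⁻³·A⁻¹
  (C) W·A⁻¹ = J·s⁻¹·A⁻¹ = kg·m²·s⁻³·A⁻¹
  (D) [kg·s⁻²·A⁻¹] · [m²·s⁻¹] = kg·m²·s⁻³·A⁻¹
  (E) J·C⁻¹ = N·m·(s·A)⁻¹ = kg·m²·s⁻³·A⁻¹
All reduce to kg·m²·s⁻³·A⁻¹ except (A), which is kg·m·s⁻³·A⁻¹.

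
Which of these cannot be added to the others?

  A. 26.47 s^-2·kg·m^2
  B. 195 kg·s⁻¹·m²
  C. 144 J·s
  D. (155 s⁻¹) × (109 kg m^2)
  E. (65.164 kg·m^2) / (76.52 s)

A.

Expand each in SI base units:
  A. kg·m²·s⁻²
  B. kg·m²·s⁻¹
  C. J·s = N·m·s = kg·m²·s⁻¹
  D. [s⁻¹] · [kg·m²] = kg·m²·s⁻¹
  E. [kg·m²] / [s] = kg·m²·s⁻¹
All reduce to kg·m²·s⁻¹ except A., which is kg·m²·s⁻².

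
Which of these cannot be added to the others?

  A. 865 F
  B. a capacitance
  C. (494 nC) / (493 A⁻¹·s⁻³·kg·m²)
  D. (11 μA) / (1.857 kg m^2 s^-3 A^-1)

In SI base units:
  A. F = C·V⁻¹ = kg⁻¹·m⁻²·s⁴·A²
  B. [capacitance] = kg⁻¹·m⁻²·s⁴·A²
  C. [s·A] / [kg·m²·s⁻³·A⁻¹] = kg⁻¹·m⁻²·s⁴·A²
  D. [A] / [kg·m²·s⁻³·A⁻¹] = kg⁻¹·m⁻²·s³·A²
All reduce to kg⁻¹·m⁻²·s⁴·A² except D., which is kg⁻¹·m⁻²·s³·A².

D.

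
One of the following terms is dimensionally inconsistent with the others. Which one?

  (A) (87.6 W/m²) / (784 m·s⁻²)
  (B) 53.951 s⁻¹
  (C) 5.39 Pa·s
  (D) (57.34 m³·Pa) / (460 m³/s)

(B)

Work out the base dimensions of each:
  (A) [kg·s⁻³] / [m·s⁻²] = kg·m⁻¹·s⁻¹
  (B) s⁻¹
  (C) Pa·s = N·m⁻²·s = kg·m⁻¹·s⁻¹
  (D) [kg·m²·s⁻²] / [m³·s⁻¹] = kg·m⁻¹·s⁻¹
All reduce to kg·m⁻¹·s⁻¹ except (B), which is s⁻¹.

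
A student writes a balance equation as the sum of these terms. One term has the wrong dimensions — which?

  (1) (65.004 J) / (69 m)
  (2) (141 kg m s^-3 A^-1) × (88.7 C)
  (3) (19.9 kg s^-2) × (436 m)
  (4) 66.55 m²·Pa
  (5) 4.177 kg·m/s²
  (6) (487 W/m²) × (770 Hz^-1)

Reduce each to base SI dimensions:
  (1) [kg·m²·s⁻²] / [m] = kg·m·s⁻²
  (2) [kg·m·s⁻³·A⁻¹] · [s·A] = kg·m·s⁻²
  (3) [kg·s⁻²] · [m] = kg·m·s⁻²
  (4) Pa·m² = N·m⁻²·m² = kg·m·s⁻²
  (5) kg·m·s⁻²
  (6) [kg·s⁻³] · [s] = kg·s⁻²
All reduce to kg·m·s⁻² except (6), which is kg·s⁻².

(6)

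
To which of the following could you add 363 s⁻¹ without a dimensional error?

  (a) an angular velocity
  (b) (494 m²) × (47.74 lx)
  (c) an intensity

Reference: s⁻¹.
Each option:
  (a) [angular velocity] = s⁻¹  ← same
  (b) [m²] · [m⁻²·cd] = cd
  (c) [intensity] = kg·s⁻³
Only (a) matches s⁻¹.

(a)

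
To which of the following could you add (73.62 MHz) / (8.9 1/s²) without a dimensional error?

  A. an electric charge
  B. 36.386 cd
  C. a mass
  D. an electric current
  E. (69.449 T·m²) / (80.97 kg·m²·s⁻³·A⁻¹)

Reference: [s⁻¹] / [s⁻²] = s.
Each option:
  A. [electric charge] = s·A
  B. cd
  C. [mass] = kg
  D. [electric current] = A
  E. [kg·m²·s⁻²·A⁻¹] / [kg·m²·s⁻³·A⁻¹] = s  ← same
Only E. matches s.

E.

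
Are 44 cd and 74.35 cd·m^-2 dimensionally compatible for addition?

No

Expand each in SI base units:
  44 cd:  cd
  74.35 cd·m^-2:  cd·m⁻² = m⁻²·cd
cd ≠ m⁻²·cd, so they cannot be added.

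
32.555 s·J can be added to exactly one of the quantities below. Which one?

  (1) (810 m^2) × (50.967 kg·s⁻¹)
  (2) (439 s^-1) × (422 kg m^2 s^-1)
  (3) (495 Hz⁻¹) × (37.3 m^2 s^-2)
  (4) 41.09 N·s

Reference: J·s = N·m·s = kg·m²·s⁻¹.
Each option:
  (1) [m²] · [kg·s⁻¹] = kg·m²·s⁻¹  ← same
  (2) [s⁻¹] · [kg·m²·s⁻¹] = kg·m²·s⁻²
  (3) [s] · [m²·s⁻²] = m²·s⁻¹
  (4) N·s = kg·m·s⁻²·s = kg·m·s⁻¹
Only (1) matches kg·m²·s⁻¹.

(1)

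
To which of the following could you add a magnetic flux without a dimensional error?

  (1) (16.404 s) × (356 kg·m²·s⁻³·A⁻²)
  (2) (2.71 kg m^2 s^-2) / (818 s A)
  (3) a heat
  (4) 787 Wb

Reference: [magnetic flux] = kg·m²·s⁻²·A⁻¹.
Each option:
  (1) [s] · [kg·m²·s⁻³·A⁻²] = kg·m²·s⁻²·A⁻²
  (2) [kg·m²·s⁻²] / [s·A] = kg·m²·s⁻³·A⁻¹
  (3) [heat] = kg·m²·s⁻²
  (4) Wb = V·s = kg·m²·s⁻²·A⁻¹  ← same
Only (4) matches kg·m²·s⁻²·A⁻¹.

(4)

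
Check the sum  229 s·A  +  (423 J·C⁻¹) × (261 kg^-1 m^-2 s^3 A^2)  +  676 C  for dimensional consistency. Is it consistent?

Reduce each to base SI dimensions:
  229 s·A:  A·s = s·A
  (423 J·C⁻¹) × (261 kg^-1 m^-2 s^3 A^2):  [kg·m²·s⁻³·A⁻¹] · [kg⁻¹·m⁻²·s³·A²] = A
  676 C:  C = s·A
The terms do not share a single dimension (A vs s·A).

No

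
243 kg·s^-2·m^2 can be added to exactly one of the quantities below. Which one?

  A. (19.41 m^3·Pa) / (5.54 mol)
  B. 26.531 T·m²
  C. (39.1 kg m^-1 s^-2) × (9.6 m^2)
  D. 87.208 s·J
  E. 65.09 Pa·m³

Reference: kg·m²·s⁻².
Each option:
  A. [kg·m²·s⁻²] / [mol] = kg·m²·s⁻²·mol⁻¹
  B. T·m² = Wb·m⁻²·m² = kg·m²·s⁻²·A⁻¹
  C. [kg·m⁻¹·s⁻²] · [m²] = kg·m·s⁻²
  D. J·s = N·m·s = kg·m²·s⁻¹
  E. Pa·m³ = N·m⁻²·m³ = kg·m²·s⁻²  ← same
Only E. matches kg·m²·s⁻².

E.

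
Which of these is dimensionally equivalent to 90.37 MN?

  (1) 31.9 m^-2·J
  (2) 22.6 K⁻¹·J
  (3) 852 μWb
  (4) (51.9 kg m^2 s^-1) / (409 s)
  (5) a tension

(5)

Reference: N = kg·m·s⁻².
Each option:
  (1) J·m⁻² = N·m·m⁻² = kg·s⁻²
  (2) J·K⁻¹ = N·m·K⁻¹ = kg·m²·s⁻²·K⁻¹
  (3) Wb = V·s = kg·m²·s⁻²·A⁻¹
  (4) [kg·m²·s⁻¹] / [s] = kg·m²·s⁻²
  (5) [tension] = kg·m·s⁻²  ← same
Only (5) matches kg·m·s⁻².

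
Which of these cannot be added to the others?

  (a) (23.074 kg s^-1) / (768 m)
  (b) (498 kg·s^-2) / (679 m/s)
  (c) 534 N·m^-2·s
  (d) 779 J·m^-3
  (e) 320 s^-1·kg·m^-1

In SI base units:
  (a) [kg·s⁻¹] / [m] = kg·m⁻¹·s⁻¹
  (b) [kg·s⁻²] / [m·s⁻¹] = kg·m⁻¹·s⁻¹
  (c) N·s·m⁻² = kg·m·s⁻²·s·m⁻² = kg·m⁻¹·s⁻¹
  (d) J·m⁻³ = N·m·m⁻³ = kg·m⁻¹·s⁻²
  (e) kg·m⁻¹·s⁻¹
All reduce to kg·m⁻¹·s⁻¹ except (d), which is kg·m⁻¹·s⁻².

(d)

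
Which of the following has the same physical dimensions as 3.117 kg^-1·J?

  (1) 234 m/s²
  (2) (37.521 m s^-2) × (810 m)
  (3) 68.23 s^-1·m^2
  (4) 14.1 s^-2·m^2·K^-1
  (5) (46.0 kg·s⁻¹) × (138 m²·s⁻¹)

(2)

Reference: J·kg⁻¹ = N·m·kg⁻¹ = m²·s⁻².
Each option:
  (1) m·s⁻²
  (2) [m·s⁻²] · [m] = m²·s⁻²  ← same
  (3) m²·s⁻¹
  (4) m²·s⁻²·K⁻¹
  (5) [kg·s⁻¹] · [m²·s⁻¹] = kg·m²·s⁻²
Only (2) matches m²·s⁻².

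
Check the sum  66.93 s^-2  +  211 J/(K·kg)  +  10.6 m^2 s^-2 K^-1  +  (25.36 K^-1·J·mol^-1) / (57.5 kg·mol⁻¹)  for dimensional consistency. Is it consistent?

Work out the base dimensions of each:
  66.93 s^-2:  s⁻²
  211 J/(K·kg):  J·kg⁻¹·K⁻¹ = N·m·kg⁻¹·K⁻¹ = m²·s⁻²·K⁻¹
  10.6 m^2 s^-2 K^-1:  m²·s⁻²·K⁻¹
  (25.36 K^-1·J·mol^-1) / (57.5 kg·mol⁻¹):  [kg·m²·s⁻²·K⁻¹·mol⁻¹] / [kg·mol⁻¹] = m²·s⁻²·K⁻¹
The terms do not share a single dimension (m²·s⁻²·K⁻¹ vs s⁻²).

No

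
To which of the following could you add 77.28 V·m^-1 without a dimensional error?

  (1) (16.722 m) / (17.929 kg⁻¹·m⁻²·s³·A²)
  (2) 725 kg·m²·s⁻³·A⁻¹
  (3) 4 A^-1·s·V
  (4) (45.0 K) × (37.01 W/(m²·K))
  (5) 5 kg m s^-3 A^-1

(5)

Reference: V·m⁻¹ = J·C⁻¹·m⁻¹ = kg·m·s⁻³·A⁻¹.
Each option:
  (1) [m] / [kg⁻¹·m⁻²·s³·A²] = kg·m³·s⁻³·A⁻²
  (2) kg·m²·s⁻³·A⁻¹
  (3) V·s·A⁻¹ = J·C⁻¹·s·A⁻¹ = kg·m²·s⁻²·A⁻²
  (4) [K] · [kg·s⁻³·K⁻¹] = kg·s⁻³
  (5) kg·m·s⁻³·A⁻¹  ← same
Only (5) matches kg·m·s⁻³·A⁻¹.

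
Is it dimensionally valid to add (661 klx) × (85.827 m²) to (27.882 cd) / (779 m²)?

Dimensions:
  (661 klx) × (85.827 m²):  [m⁻²·cd] · [m²] = cd
  (27.882 cd) / (779 m²):  [cd] / [m²] = m⁻²·cd
cd ≠ m⁻²·cd, so they cannot be added.

No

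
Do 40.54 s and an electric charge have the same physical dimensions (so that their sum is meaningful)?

Expand each in SI base units:
  40.54 s:  s
  an electric charge:  [electric charge] = s·A
s ≠ s·A, so they cannot be added.

No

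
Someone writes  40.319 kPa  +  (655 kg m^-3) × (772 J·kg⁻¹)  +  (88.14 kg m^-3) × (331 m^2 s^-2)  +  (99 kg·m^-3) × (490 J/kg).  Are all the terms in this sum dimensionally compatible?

In SI base units:
  40.319 kPa:  Pa = N·m⁻² = kg·m⁻¹·s⁻²
  (655 kg m^-3) × (772 J·kg⁻¹):  [kg·m⁻³] · [m²·s⁻²] = kg·m⁻¹·s⁻²
  (88.14 kg m^-3) × (331 m^2 s^-2):  [kg·m⁻³] · [m²·s⁻²] = kg·m⁻¹·s⁻²
  (99 kg·m^-3) × (490 J/kg):  [kg·m⁻³] · [m²·s⁻²] = kg·m⁻¹·s⁻²
Every term reduces to kg·m⁻¹·s⁻².

Yes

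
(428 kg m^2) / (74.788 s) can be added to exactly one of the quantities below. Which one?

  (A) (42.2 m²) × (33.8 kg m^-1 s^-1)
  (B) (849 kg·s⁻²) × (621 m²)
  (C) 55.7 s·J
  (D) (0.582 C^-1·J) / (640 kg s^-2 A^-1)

(C)

Reference: [kg·m²] / [s] = kg·m²·s⁻¹.
Each option:
  (A) [m²] · [kg·m⁻¹·s⁻¹] = kg·m·s⁻¹
  (B) [kg·s⁻²] · [m²] = kg·m²·s⁻²
  (C) J·s = N·m·s = kg·m²·s⁻¹  ← same
  (D) [kg·m²·s⁻³·A⁻¹] / [kg·s⁻²·A⁻¹] = m²·s⁻¹
Only (C) matches kg·m²·s⁻¹.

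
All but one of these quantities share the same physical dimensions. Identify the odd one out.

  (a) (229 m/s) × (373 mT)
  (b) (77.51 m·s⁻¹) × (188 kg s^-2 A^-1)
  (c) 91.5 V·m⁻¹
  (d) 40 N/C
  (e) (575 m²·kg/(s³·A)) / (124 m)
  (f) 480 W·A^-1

Expand each in SI base units:
  (a) [m·s⁻¹] · [kg·s⁻²·A⁻¹] = kg·m·s⁻³·A⁻¹
  (b) [m·s⁻¹] · [kg·s⁻²·A⁻¹] = kg·m·s⁻³·A⁻¹
  (c) V·m⁻¹ = J·C⁻¹·m⁻¹ = kg·m·s⁻³·A⁻¹
  (d) N·C⁻¹ = kg·m·s⁻²·(s·A)⁻¹ = kg·m·s⁻³·A⁻¹
  (e) [kg·m²·s⁻³·A⁻¹] / [m] = kg·m·s⁻³·A⁻¹
  (f) W·A⁻¹ = J·s⁻¹·A⁻¹ = kg·m²·s⁻³·A⁻¹
All reduce to kg·m·s⁻³·A⁻¹ except (f), which is kg·m²·s⁻³·A⁻¹.

(f)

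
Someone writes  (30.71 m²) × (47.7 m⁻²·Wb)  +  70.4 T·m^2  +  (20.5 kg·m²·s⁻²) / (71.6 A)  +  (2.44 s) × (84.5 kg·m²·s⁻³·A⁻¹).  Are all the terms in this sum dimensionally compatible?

Work out the base dimensions of each:
  (30.71 m²) × (47.7 m⁻²·Wb):  [m²] · [kg·s⁻²·A⁻¹] = kg·m²·s⁻²·A⁻¹
  70.4 T·m^2:  T·m² = Wb·m⁻²·m² = kg·m²·s⁻²·A⁻¹
  (20.5 kg·m²·s⁻²) / (71.6 A):  [kg·m²·s⁻²] / [A] = kg·m²·s⁻²·A⁻¹
  (2.44 s) × (84.5 kg·m²·s⁻³·A⁻¹):  [s] · [kg·m²·s⁻³·A⁻¹] = kg·m²·s⁻²·A⁻¹
Every term reduces to kg·m²·s⁻²·A⁻¹.

Yes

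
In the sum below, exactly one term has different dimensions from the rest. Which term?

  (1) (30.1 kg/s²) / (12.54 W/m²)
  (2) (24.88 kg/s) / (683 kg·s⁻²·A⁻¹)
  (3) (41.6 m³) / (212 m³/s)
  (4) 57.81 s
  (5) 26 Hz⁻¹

In SI base units:
  (1) [kg·s⁻²] / [kg·s⁻³] = s
  (2) [kg·s⁻¹] / [kg·s⁻²·A⁻¹] = s·A
  (3) [m³] / [m³·s⁻¹] = s
  (4) s
  (5) Hz⁻¹ = (s⁻¹)⁻¹ = s
All reduce to s except (2), which is s·A.

(2)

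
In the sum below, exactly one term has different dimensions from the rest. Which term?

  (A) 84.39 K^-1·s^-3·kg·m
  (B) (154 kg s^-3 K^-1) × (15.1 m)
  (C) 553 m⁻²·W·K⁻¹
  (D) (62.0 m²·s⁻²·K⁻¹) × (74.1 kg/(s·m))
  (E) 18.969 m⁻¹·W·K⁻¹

(C)

Expand each in SI base units:
  (A) kg·m·s⁻³·K⁻¹
  (B) [kg·s⁻³·K⁻¹] · [m] = kg·m·s⁻³·K⁻¹
  (C) W·m⁻²·K⁻¹ = J·s⁻¹·m⁻²·K⁻¹ = kg·s⁻³·K⁻¹
  (D) [m²·s⁻²·K⁻¹] · [kg·m⁻¹·s⁻¹] = kg·m·s⁻³·K⁻¹
  (E) W·m⁻¹·K⁻¹ = J·s⁻¹·m⁻¹·K⁻¹ = kg·m·s⁻³·K⁻¹
All reduce to kg·m·s⁻³·K⁻¹ except (C), which is kg·s⁻³·K⁻¹.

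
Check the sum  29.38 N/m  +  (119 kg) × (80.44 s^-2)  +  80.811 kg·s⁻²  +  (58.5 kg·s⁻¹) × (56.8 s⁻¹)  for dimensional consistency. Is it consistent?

Dimensions:
  29.38 N/m:  N·m⁻¹ = kg·m·s⁻²·m⁻¹ = kg·s⁻²
  (119 kg) × (80.44 s^-2):  [kg] · [s⁻²] = kg·s⁻²
  80.811 kg·s⁻²:  kg·s⁻²
  (58.5 kg·s⁻¹) × (56.8 s⁻¹):  [kg·s⁻¹] · [s⁻¹] = kg·s⁻²
Every term reduces to kg·s⁻².

Yes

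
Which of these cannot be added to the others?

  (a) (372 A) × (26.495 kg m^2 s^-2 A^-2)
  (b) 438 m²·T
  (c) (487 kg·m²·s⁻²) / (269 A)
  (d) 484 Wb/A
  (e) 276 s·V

(d)

In SI base units:
  (a) [A] · [kg·m²·s⁻²·A⁻²] = kg·m²·s⁻²·A⁻¹
  (b) T·m² = Wb·m⁻²·m² = kg·m²·s⁻²·A⁻¹
  (c) [kg·m²·s⁻²] / [A] = kg·m²·s⁻²·A⁻¹
  (d) Wb·A⁻¹ = V·s·A⁻¹ = kg·m²·s⁻²·A⁻²
  (e) V·s = J·C⁻¹·s = kg·m²·s⁻²·A⁻¹
All reduce to kg·m²·s⁻²·A⁻¹ except (d), which is kg·m²·s⁻²·A⁻².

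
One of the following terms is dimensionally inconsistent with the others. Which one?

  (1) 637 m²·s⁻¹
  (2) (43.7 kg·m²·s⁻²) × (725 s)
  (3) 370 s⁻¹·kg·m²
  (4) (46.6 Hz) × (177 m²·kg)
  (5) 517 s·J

(1)

Dimensions:
  (1) m²·s⁻¹
  (2) [kg·m²·s⁻²] · [s] = kg·m²·s⁻¹
  (3) kg·m²·s⁻¹
  (4) [s⁻¹] · [kg·m²] = kg·m²·s⁻¹
  (5) J·s = N·m·s = kg·m²·s⁻¹
All reduce to kg·m²·s⁻¹ except (1), which is m²·s⁻¹.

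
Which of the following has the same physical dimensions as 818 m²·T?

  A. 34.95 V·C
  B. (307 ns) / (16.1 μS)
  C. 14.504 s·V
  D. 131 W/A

C.

Reference: T·m² = Wb·m⁻²·m² = kg·m²·s⁻²·A⁻¹.
Each option:
  A. C·V = s·A·J·C⁻¹ = kg·m²·s⁻²
  B. [s] / [kg⁻¹·m⁻²·s³·A²] = kg·m²·s⁻²·A⁻²
  C. V·s = J·C⁻¹·s = kg·m²·s⁻²·A⁻¹  ← same
  D. W·A⁻¹ = J·s⁻¹·A⁻¹ = kg·m²·s⁻³·A⁻¹
Only C. matches kg·m²·s⁻²·A⁻¹.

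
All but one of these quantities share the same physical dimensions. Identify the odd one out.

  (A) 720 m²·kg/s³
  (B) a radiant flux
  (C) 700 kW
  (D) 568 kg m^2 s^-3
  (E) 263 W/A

(E)

Dimensions:
  (A) kg·m²·s⁻³
  (B) [radiant flux] = kg·m²·s⁻³
  (C) W = J·s⁻¹ = kg·m²·s⁻³
  (D) kg·m²·s⁻³
  (E) W·A⁻¹ = J·s⁻¹·A⁻¹ = kg·m²·s⁻³·A⁻¹
All reduce to kg·m²·s⁻³ except (E), which is kg·m²·s⁻³·A⁻¹.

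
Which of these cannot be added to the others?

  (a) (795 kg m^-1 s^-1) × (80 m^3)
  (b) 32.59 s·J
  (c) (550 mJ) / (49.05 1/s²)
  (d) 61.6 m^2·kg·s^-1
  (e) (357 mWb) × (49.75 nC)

(c)

Dimensions:
  (a) [kg·m⁻¹·s⁻¹] · [m³] = kg·m²·s⁻¹
  (b) J·s = N·m·s = kg·m²·s⁻¹
  (c) [kg·m²·s⁻²] / [s⁻²] = kg·m²
  (d) kg·m²·s⁻¹
  (e) [kg·m²·s⁻²·A⁻¹] · [s·A] = kg·m²·s⁻¹
All reduce to kg·m²·s⁻¹ except (c), which is kg·m².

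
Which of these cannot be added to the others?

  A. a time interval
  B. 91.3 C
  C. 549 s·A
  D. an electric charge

Reduce each to base SI dimensions:
  A. [time interval] = s
  B. C = s·A
  C. A·s = s·A
  D. [electric charge] = s·A
All reduce to s·A except A., which is s.

A.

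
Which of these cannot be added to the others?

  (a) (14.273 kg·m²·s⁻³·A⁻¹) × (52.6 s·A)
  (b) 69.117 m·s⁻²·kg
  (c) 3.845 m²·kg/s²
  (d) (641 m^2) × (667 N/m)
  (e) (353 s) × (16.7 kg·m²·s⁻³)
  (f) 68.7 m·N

Work out the base dimensions of each:
  (a) [kg·m²·s⁻³·A⁻¹] · [s·A] = kg·m²·s⁻²
  (b) kg·m·s⁻²
  (c) kg·m²·s⁻²
  (d) [m²] · [kg·s⁻²] = kg·m²·s⁻²
  (e) [s] · [kg·m²·s⁻³] = kg·m²·s⁻²
  (f) N·m = kg·m·s⁻²·m = kg·m²·s⁻²
All reduce to kg·m²·s⁻² except (b), which is kg·m·s⁻².

(b)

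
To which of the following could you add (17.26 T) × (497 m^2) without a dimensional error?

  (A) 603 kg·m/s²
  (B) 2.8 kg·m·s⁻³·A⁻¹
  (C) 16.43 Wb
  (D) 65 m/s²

Reference: [kg·s⁻²·A⁻¹] · [m²] = kg·m²·s⁻²·A⁻¹.
Each option:
  (A) kg·m·s⁻²
  (B) kg·m·s⁻³·A⁻¹
  (C) Wb = V·s = kg·m²·s⁻²·A⁻¹  ← same
  (D) m·s⁻²
Only (C) matches kg·m²·s⁻²·A⁻¹.

(C)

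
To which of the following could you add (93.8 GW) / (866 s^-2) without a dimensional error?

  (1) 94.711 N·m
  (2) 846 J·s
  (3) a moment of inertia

(2)

Reference: [kg·m²·s⁻³] / [s⁻²] = kg·m²·s⁻¹.
Each option:
  (1) N·m = kg·m·s⁻²·m = kg·m²·s⁻²
  (2) J·s = N·m·s = kg·m²·s⁻¹  ← same
  (3) [moment of inertia] = kg·m²
Only (2) matches kg·m²·s⁻¹.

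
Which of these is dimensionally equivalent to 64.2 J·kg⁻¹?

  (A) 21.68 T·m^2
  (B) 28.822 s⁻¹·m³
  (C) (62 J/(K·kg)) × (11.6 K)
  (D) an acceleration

Reference: J·kg⁻¹ = N·m·kg⁻¹ = m²·s⁻².
Each option:
  (A) T·m² = Wb·m⁻²·m² = kg·m²·s⁻²·A⁻¹
  (B) m³·s⁻¹
  (C) [m²·s⁻²·K⁻¹] · [K] = m²·s⁻²  ← same
  (D) [acceleration] = m·s⁻²
Only (C) matches m²·s⁻².

(C)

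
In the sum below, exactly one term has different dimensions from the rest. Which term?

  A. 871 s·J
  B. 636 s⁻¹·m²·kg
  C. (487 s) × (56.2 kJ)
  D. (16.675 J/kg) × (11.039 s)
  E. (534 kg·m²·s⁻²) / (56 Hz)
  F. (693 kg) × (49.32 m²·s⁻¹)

Expand each in SI base units:
  A. J·s = N·m·s = kg·m²·s⁻¹
  B. kg·m²·s⁻¹
  C. [s] · [kg·m²·s⁻²] = kg·m²·s⁻¹
  D. [m²·s⁻²] · [s] = m²·s⁻¹
  E. [kg·m²·s⁻²] / [s⁻¹] = kg·m²·s⁻¹
  F. [kg] · [m²·s⁻¹] = kg·m²·s⁻¹
All reduce to kg·m²·s⁻¹ except D., which is m²·s⁻¹.

D.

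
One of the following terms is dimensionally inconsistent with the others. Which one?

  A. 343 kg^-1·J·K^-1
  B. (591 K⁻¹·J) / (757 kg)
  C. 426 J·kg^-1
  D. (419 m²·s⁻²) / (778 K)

C.

Work out the base dimensions of each:
  A. J·kg⁻¹·K⁻¹ = N·m·kg⁻¹·K⁻¹ = m²·s⁻²·K⁻¹
  B. [kg·m²·s⁻²·K⁻¹] / [kg] = m²·s⁻²·K⁻¹
  C. J·kg⁻¹ = N·m·kg⁻¹ = m²·s⁻²
  D. [m²·s⁻²] / [K] = m²·s⁻²·K⁻¹
All reduce to m²·s⁻²·K⁻¹ except C., which is m²·s⁻².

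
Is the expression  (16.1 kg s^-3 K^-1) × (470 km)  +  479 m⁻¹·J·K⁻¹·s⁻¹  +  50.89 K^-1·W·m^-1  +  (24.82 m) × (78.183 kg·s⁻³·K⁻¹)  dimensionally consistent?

Yes

In SI base units:
  (16.1 kg s^-3 K^-1) × (470 km):  [kg·s⁻³·K⁻¹] · [m] = kg·m·s⁻³·K⁻¹
  479 m⁻¹·J·K⁻¹·s⁻¹:  J·s⁻¹·m⁻¹·K⁻¹ = N·m·s⁻¹·m⁻¹·K⁻¹ = kg·m·s⁻³·K⁻¹
  50.89 K^-1·W·m^-1:  W·m⁻¹·K⁻¹ = J·s⁻¹·m⁻¹·K⁻¹ = kg·m·s⁻³·K⁻¹
  (24.82 m) × (78.183 kg·s⁻³·K⁻¹):  [m] · [kg·s⁻³·K⁻¹] = kg·m·s⁻³·K⁻¹
Every term reduces to kg·m·s⁻³·K⁻¹.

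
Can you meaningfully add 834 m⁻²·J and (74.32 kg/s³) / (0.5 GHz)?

Reduce each to base SI dimensions:
  834 m⁻²·J:  J·m⁻² = N·m·m⁻² = kg·s⁻²
  (74.32 kg/s³) / (0.5 GHz):  [kg·s⁻³] / [s⁻¹] = kg·s⁻²
Both are kg·s⁻², so they have the same dimensions and can be added.

Yes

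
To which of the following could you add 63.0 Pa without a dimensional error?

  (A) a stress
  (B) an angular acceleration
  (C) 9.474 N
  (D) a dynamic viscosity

(A)

Reference: Pa = N·m⁻² = kg·m⁻¹·s⁻².
Each option:
  (A) [stress] = kg·m⁻¹·s⁻²  ← same
  (B) [angular acceleration] = s⁻²
  (C) N = kg·m·s⁻²
  (D) [dynamic viscosity] = kg·m⁻¹·s⁻¹
Only (A) matches kg·m⁻¹·s⁻².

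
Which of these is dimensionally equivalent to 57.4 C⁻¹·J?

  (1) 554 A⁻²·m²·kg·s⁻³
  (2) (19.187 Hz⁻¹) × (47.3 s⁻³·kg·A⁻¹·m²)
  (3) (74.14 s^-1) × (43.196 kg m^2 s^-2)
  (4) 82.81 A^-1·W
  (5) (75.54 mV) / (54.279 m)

Reference: J·C⁻¹ = N·m·(s·A)⁻¹ = kg·m²·s⁻³·A⁻¹.
Each option:
  (1) kg·m²·s⁻³·A⁻²
  (2) [s] · [kg·m²·s⁻³·A⁻¹] = kg·m²·s⁻²·A⁻¹
  (3) [s⁻¹] · [kg·m²·s⁻²] = kg·m²·s⁻³
  (4) W·A⁻¹ = J·s⁻¹·A⁻¹ = kg·m²·s⁻³·A⁻¹  ← same
  (5) [kg·m²·s⁻³·A⁻¹] / [m] = kg·m·s⁻³·A⁻¹
Only (4) matches kg·m²·s⁻³·A⁻¹.

(4)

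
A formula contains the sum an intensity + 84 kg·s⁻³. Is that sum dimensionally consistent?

Dimensions:
  an intensity:  [intensity] = kg·s⁻³
  84 kg·s⁻³:  kg·s⁻³
Both are kg·s⁻³, so they have the same dimensions and can be added.

Yes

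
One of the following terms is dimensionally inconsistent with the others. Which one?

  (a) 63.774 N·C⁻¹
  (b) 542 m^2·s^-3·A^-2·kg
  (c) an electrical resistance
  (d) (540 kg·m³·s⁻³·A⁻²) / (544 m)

Dimensions:
  (a) N·C⁻¹ = kg·m·s⁻²·(s·A)⁻¹ = kg·m·s⁻³·A⁻¹
  (b) kg·m²·s⁻³·A⁻²
  (c) [electrical resistance] = kg·m²·s⁻³·A⁻²
  (d) [kg·m³·s⁻³·A⁻²] / [m] = kg·m²·s⁻³·A⁻²
All reduce to kg·m²·s⁻³·A⁻² except (a), which is kg·m·s⁻³·A⁻¹.

(a)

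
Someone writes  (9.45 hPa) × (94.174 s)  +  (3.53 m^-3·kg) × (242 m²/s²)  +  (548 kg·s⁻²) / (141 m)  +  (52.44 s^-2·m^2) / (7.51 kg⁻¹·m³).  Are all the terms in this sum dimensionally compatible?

Expand each in SI base units:
  (9.45 hPa) × (94.174 s):  [kg·m⁻¹·s⁻²] · [s] = kg·m⁻¹·s⁻¹
  (3.53 m^-3·kg) × (242 m²/s²):  [kg·m⁻³] · [m²·s⁻²] = kg·m⁻¹·s⁻²
  (548 kg·s⁻²) / (141 m):  [kg·s⁻²] / [m] = kg·m⁻¹·s⁻²
  (52.44 s^-2·m^2) / (7.51 kg⁻¹·m³):  [m²·s⁻²] / [kg⁻¹·m³] = kg·m⁻¹·s⁻²
The terms do not share a single dimension (kg·m⁻¹·s⁻² vs kg·m⁻¹·s⁻¹).

No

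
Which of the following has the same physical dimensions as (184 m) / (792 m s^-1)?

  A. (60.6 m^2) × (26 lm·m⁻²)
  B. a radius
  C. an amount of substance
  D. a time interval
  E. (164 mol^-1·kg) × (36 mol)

D.

Reference: [m] / [m·s⁻¹] = s.
Each option:
  A. [m²] · [m⁻²·cd] = cd
  B. [radius] = m
  C. [amount of substance] = mol
  D. [time interval] = s  ← same
  E. [kg·mol⁻¹] · [mol] = kg
Only D. matches s.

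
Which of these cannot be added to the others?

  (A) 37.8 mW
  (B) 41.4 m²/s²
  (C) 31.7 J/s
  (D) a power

(B)

Dimensions:
  (A) W = J·s⁻¹ = kg·m²·s⁻³
  (B) m²·s⁻²
  (C) J·s⁻¹ = N·m·s⁻¹ = kg·m²·s⁻³
  (D) [power] = kg·m²·s⁻³
All reduce to kg·m²·s⁻³ except (B), which is m²·s⁻².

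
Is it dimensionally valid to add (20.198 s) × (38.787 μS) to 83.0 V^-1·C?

Yes

Expand each in SI base units:
  (20.198 s) × (38.787 μS):  [s] · [kg⁻¹·m⁻²·s³·A²] = kg⁻¹·m⁻²·s⁴·A²
  83.0 V^-1·C:  C·V⁻¹ = s·A·(J·C⁻¹)⁻¹ = kg⁻¹·m⁻²·s⁴·A²
Both are kg⁻¹·m⁻²·s⁴·A², so they have the same dimensions and can be added.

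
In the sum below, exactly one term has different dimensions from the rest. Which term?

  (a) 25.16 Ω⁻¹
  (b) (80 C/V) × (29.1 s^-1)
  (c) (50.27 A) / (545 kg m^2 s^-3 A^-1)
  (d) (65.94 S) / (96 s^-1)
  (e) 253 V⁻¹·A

Dimensions:
  (a) Ω⁻¹ = (V·A⁻¹)⁻¹ = kg⁻¹·m⁻²·s³·A²
  (b) [kg⁻¹·m⁻²·s⁴·A²] · [s⁻¹] = kg⁻¹·m⁻²·s³·A²
  (c) [A] / [kg·m²·s⁻³·A⁻¹] = kg⁻¹·m⁻²·s³·A²
  (d) [kg⁻¹·m⁻²·s³·A²] / [s⁻¹] = kg⁻¹·m⁻²·s⁴·A²
  (e) A·V⁻¹ = A·(J·C⁻¹)⁻¹ = kg⁻¹·m⁻²·s³·A²
All reduce to kg⁻¹·m⁻²·s³·A² except (d), which is kg⁻¹·m⁻²·s⁴·A².

(d)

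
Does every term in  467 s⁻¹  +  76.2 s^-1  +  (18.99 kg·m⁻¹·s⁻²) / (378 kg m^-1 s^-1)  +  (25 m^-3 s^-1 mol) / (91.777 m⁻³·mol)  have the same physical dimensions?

Work out the base dimensions of each:
  467 s⁻¹:  s⁻¹
  76.2 s^-1:  s⁻¹
  (18.99 kg·m⁻¹·s⁻²) / (378 kg m^-1 s^-1):  [kg·m⁻¹·s⁻²] / [kg·m⁻¹·s⁻¹] = s⁻¹
  (25 m^-3 s^-1 mol) / (91.777 m⁻³·mol):  [m⁻³·s⁻¹·mol] / [m⁻³·mol] = s⁻¹
Every term reduces to s⁻¹.

Yes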